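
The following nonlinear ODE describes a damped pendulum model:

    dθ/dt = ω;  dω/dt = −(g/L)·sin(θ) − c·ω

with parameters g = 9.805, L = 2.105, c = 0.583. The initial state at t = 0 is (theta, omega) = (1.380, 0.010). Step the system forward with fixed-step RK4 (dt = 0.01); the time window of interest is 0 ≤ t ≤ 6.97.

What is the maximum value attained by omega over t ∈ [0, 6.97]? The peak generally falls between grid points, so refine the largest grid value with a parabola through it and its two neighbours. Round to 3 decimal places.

t=0.000: state=(1.380, 0.010)
step 1 (dt=0.01): k1=(0.010, -4.579), k2=(-0.013, -4.566), k3=(-0.013, -4.566), k4=(-0.036, -4.553); state += dt/6·(k1+2k2+2k3+k4)
t=0.010: state=(1.380, -0.036)
t=0.020: state=(1.379, -0.081)
t=0.030: state=(1.378, -0.126)
continuing one RK4 step at a time; state shown every 25 steps (Δt=0.25):
t=0.250: state=(1.247, -1.044)
t=0.500: state=(0.878, -1.850)
t=0.750: state=(0.358, -2.221)
t=1.000: state=(-0.182, -2.002)
t=1.250: state=(-0.602, -1.300)
t=1.500: state=(-0.816, -0.402)
t=1.750: state=(-0.807, 0.452)
t=2.000: state=(-0.607, 1.102)
t=2.250: state=(-0.284, 1.420)
t=2.500: state=(0.069, 1.336)
t=2.750: state=(0.356, 0.914)
t=3.000: state=(0.512, 0.321)
t=3.250: state=(0.517, -0.267)
t=3.500: state=(0.390, -0.713)
t=3.750: state=(0.180, -0.923)
t=4.000: state=(-0.048, -0.865)
t=4.250: state=(-0.233, -0.587)
t=4.500: state=(-0.332, -0.195)
t=4.750: state=(-0.331, 0.193)
t=5.000: state=(-0.244, 0.479)
t=5.250: state=(-0.105, 0.604)
t=5.500: state=(0.043, 0.553)
t=5.750: state=(0.159, 0.363)
t=6.000: state=(0.218, 0.104)
t=6.250: state=(0.212, -0.147)
t=6.500: state=(0.151, -0.326)
t=6.750: state=(0.058, -0.395)
t=6.970: state=(-0.026, -0.361)
largest grid value and its neighbours: omega(2.310)=1.43673, omega(2.320)=1.43719, omega(2.330)=1.43698
parabola through these three points peaks at t≈2.322 with omega≈1.43720

max omega = 1.437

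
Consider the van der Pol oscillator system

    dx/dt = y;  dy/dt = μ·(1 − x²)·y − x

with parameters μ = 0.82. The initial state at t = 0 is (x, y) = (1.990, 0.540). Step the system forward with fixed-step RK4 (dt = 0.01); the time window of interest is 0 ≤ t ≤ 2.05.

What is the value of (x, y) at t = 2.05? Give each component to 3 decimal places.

t=0.000: state=(1.990, 0.540)
step 1 (dt=0.01): k1=(0.540, -3.301), k2=(0.523, -3.268), k3=(0.524, -3.268), k4=(0.507, -3.235); state += dt/6·(k1+2k2+2k3+k4)
t=0.010: state=(1.995, 0.507)
t=0.020: state=(2.000, 0.475)
t=0.030: state=(2.005, 0.444)
continuing one RK4 step at a time; state shown every 10 steps (Δt=0.1):
t=0.100: state=(2.029, 0.243)
t=0.200: state=(2.041, 0.008)
t=0.300: state=(2.032, -0.173)
t=0.400: state=(2.007, -0.313)
t=0.500: state=(1.970, -0.423)
t=0.600: state=(1.924, -0.510)
t=0.700: state=(1.869, -0.583)
t=0.800: state=(1.807, -0.647)
t=0.900: state=(1.740, -0.705)
t=1.000: state=(1.666, -0.761)
t=1.100: state=(1.587, -0.818)
t=1.200: state=(1.503, -0.876)
t=1.300: state=(1.412, -0.938)
t=1.400: state=(1.315, -1.006)
t=1.500: state=(1.210, -1.081)
t=1.600: state=(1.098, -1.166)
t=1.700: state=(0.977, -1.262)
t=1.800: state=(0.845, -1.372)
t=1.900: state=(0.702, -1.496)
t=2.000: state=(0.546, -1.637)
t=2.050: state=(0.462, -1.713)

(x, y) = (0.462, -1.713)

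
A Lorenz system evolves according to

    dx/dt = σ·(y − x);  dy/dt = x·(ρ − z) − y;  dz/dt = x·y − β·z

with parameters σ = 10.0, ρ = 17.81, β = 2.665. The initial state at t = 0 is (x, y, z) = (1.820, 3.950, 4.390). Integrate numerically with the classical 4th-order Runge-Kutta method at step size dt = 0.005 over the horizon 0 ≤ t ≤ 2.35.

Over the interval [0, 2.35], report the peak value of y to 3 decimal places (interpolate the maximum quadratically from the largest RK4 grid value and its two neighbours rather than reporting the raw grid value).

max y = 15.200

t=0.000: state=(1.820, 3.950, 4.390)
step 1 (dt=0.005): k1=(21.300, 20.474, -4.510), k2=(21.279, 21.159, -4.174), k3=(21.297, 21.155, -4.173), k4=(21.293, 21.838, -3.830); state += dt/6·(k1+2k2+2k3+k4)
t=0.005: state=(1.926, 4.056, 4.369)
t=0.010: state=(2.033, 4.168, 4.352)
t=0.015: state=(2.140, 4.288, 4.338)
continuing one RK4 step at a time; state shown every 20 steps (Δt=0.1):
t=0.100: state=(4.279, 7.363, 4.884)
t=0.200: state=(8.267, 13.032, 9.499)
t=0.300: state=(12.328, 14.273, 20.947)
t=0.400: state=(10.292, 4.890, 26.344)
t=0.500: state=(4.593, -0.209, 21.388)
t=0.600: state=(1.348, -0.539, 16.268)
t=0.700: state=(0.254, -0.288, 12.437)
t=0.800: state=(-0.056, -0.224, 9.526)
t=0.900: state=(-0.190, -0.319, 7.301)
t=1.000: state=(-0.357, -0.581, 5.603)
t=1.100: state=(-0.684, -1.147, 4.331)
t=1.200: state=(-1.374, -2.359, 3.474)
t=1.300: state=(-2.847, -4.940, 3.328)
t=1.400: state=(-5.865, -9.935, 5.396)
t=1.500: state=(-10.698, -15.566, 13.945)
t=1.600: state=(-12.711, -10.545, 26.031)
t=1.700: state=(-7.420, -0.922, 24.786)
t=1.800: state=(-2.318, 1.091, 18.843)
t=1.900: state=(-0.214, 0.923, 14.339)
t=2.000: state=(0.494, 0.953, 11.001)
t=2.100: state=(0.933, 1.424, 8.502)
t=2.200: state=(1.600, 2.507, 6.729)
t=2.300: state=(2.902, 4.698, 5.859)
t=2.350: state=(3.965, 6.449, 6.023)
largest grid value and its neighbours: y(0.260)=15.18621, y(0.265)=15.19985, y(0.270)=15.17897
parabola through these three points peaks at t≈0.264 with y≈15.20004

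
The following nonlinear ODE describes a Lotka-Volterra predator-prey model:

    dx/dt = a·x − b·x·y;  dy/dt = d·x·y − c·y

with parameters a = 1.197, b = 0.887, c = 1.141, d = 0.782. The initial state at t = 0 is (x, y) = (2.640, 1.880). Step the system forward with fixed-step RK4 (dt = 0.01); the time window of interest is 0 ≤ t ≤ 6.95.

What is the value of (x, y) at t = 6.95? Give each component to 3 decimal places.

(x, y) = (0.789, 2.121)

t=0.000: state=(2.640, 1.880)
step 1 (dt=0.01): k1=(-1.242, 1.736), k2=(-1.260, 1.735), k3=(-1.260, 1.735), k4=(-1.277, 1.733); state += dt/6·(k1+2k2+2k3+k4)
t=0.010: state=(2.627, 1.897)
t=0.020: state=(2.614, 1.915)
t=0.030: state=(2.601, 1.932)
continuing one RK4 step at a time; state shown every 25 steps (Δt=0.25):
t=0.250: state=(2.241, 2.283)
t=0.500: state=(1.764, 2.539)
t=0.750: state=(1.343, 2.583)
t=1.000: state=(1.035, 2.445)
t=1.250: state=(0.833, 2.203)
t=1.500: state=(0.711, 1.924)
t=1.750: state=(0.645, 1.650)
t=2.000: state=(0.621, 1.403)
t=2.250: state=(0.628, 1.191)
t=2.500: state=(0.664, 1.016)
t=2.750: state=(0.727, 0.875)
t=3.000: state=(0.818, 0.764)
t=3.250: state=(0.940, 0.682)
t=3.500: state=(1.097, 0.625)
t=3.750: state=(1.294, 0.594)
t=4.000: state=(1.531, 0.588)
t=4.250: state=(1.809, 0.612)
t=4.500: state=(2.118, 0.675)
t=4.750: state=(2.430, 0.792)
t=5.000: state=(2.696, 0.985)
t=5.250: state=(2.837, 1.275)
t=5.500: state=(2.766, 1.664)
t=5.750: state=(2.460, 2.092)
t=6.000: state=(2.002, 2.436)
t=6.250: state=(1.541, 2.587)
t=6.500: state=(1.175, 2.532)
t=6.750: state=(0.922, 2.332)
t=6.950: state=(0.789, 2.121)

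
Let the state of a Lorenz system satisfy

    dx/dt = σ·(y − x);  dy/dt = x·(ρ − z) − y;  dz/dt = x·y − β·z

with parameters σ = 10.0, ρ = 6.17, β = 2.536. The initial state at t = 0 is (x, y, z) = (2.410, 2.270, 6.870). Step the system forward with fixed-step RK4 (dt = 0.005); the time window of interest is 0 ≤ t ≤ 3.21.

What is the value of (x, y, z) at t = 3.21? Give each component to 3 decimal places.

(x, y, z) = (3.477, 3.514, 4.984)

t=0.000: state=(2.410, 2.270, 6.870)
step 1 (dt=0.005): k1=(-1.400, -3.957, -11.952), k2=(-1.464, -3.873, -11.908), k3=(-1.460, -3.873, -11.908), k4=(-1.521, -3.789, -11.864); state += dt/6·(k1+2k2+2k3+k4)
t=0.005: state=(2.403, 2.251, 6.810)
t=0.010: state=(2.395, 2.232, 6.751)
t=0.015: state=(2.386, 2.214, 6.693)
continuing one RK4 step at a time; state shown every 40 steps (Δt=0.2):
t=0.200: state=(2.081, 2.012, 4.851)
t=0.400: state=(2.219, 2.418, 3.648)
t=0.600: state=(2.834, 3.238, 3.323)
t=0.800: state=(3.735, 4.189, 3.971)
t=1.000: state=(4.406, 4.561, 5.305)
t=1.200: state=(4.262, 3.997, 6.170)
t=1.400: state=(3.616, 3.305, 5.931)
t=1.600: state=(3.179, 3.067, 5.218)
t=1.800: state=(3.153, 3.227, 4.680)
t=2.000: state=(3.413, 3.581, 4.575)
t=2.200: state=(3.743, 3.883, 4.878)
t=2.400: state=(3.906, 3.919, 5.311)
t=2.600: state=(3.811, 3.717, 5.520)
t=2.800: state=(3.601, 3.504, 5.409)
t=3.000: state=(3.466, 3.434, 5.162)
t=3.200: state=(3.473, 3.508, 4.989)
t=3.210: state=(3.477, 3.514, 4.984)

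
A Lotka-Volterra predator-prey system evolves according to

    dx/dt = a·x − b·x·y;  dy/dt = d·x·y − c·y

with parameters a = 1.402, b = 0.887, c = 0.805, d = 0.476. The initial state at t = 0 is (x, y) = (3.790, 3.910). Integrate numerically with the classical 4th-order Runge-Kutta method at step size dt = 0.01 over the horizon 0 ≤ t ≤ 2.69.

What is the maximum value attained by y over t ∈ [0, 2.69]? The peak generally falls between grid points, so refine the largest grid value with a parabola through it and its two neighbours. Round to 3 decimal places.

t=0.000: state=(3.790, 3.910)
step 1 (dt=0.01): k1=(-7.831, 3.906), k2=(-7.815, 3.853), k3=(-7.814, 3.852), k4=(-7.796, 3.798); state += dt/6·(k1+2k2+2k3+k4)
t=0.010: state=(3.712, 3.949)
t=0.020: state=(3.634, 3.986)
t=0.030: state=(3.557, 4.022)
continuing one RK4 step at a time; state shown every 10 steps (Δt=0.1):
t=0.100: state=(3.035, 4.243)
t=0.200: state=(2.372, 4.450)
t=0.300: state=(1.831, 4.536)
t=0.400: state=(1.409, 4.518)
t=0.500: state=(1.090, 4.423)
t=0.600: state=(0.852, 4.272)
t=0.700: state=(0.677, 4.087)
t=0.800: state=(0.547, 3.882)
t=0.900: state=(0.450, 3.667)
t=1.000: state=(0.378, 3.450)
t=1.100: state=(0.323, 3.237)
t=1.200: state=(0.281, 3.030)
t=1.300: state=(0.250, 2.831)
t=1.400: state=(0.225, 2.641)
t=1.500: state=(0.207, 2.462)
t=1.600: state=(0.193, 2.294)
t=1.700: state=(0.182, 2.135)
t=1.800: state=(0.175, 1.987)
t=1.900: state=(0.169, 1.848)
t=2.000: state=(0.166, 1.719)
t=2.100: state=(0.165, 1.598)
t=2.200: state=(0.166, 1.486)
t=2.300: state=(0.168, 1.382)
t=2.400: state=(0.172, 1.286)
t=2.500: state=(0.177, 1.196)
t=2.600: state=(0.184, 1.113)
t=2.690: state=(0.191, 1.044)
largest grid value and its neighbours: y(0.320)=4.53965, y(0.330)=4.54015, y(0.340)=4.53969
parabola through these three points peaks at t≈0.330 with y≈4.54015

max y = 4.540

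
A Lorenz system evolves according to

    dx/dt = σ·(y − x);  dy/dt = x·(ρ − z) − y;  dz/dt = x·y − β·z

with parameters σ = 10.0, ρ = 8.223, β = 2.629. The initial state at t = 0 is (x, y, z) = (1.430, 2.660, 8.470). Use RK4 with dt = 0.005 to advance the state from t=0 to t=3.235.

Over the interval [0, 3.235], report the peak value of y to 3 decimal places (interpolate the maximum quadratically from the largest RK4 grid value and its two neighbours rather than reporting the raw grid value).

max y = 5.718

t=0.000: state=(1.430, 2.660, 8.470)
step 1 (dt=0.005): k1=(12.300, -3.013, -18.464), k2=(11.917, -2.946, -18.272), k3=(11.928, -2.947, -18.275), k4=(11.556, -2.877, -18.087); state += dt/6·(k1+2k2+2k3+k4)
t=0.005: state=(1.490, 2.645, 8.379)
t=0.010: state=(1.546, 2.631, 8.289)
t=0.015: state=(1.598, 2.618, 8.201)
continuing one RK4 step at a time; state shown every 40 steps (Δt=0.2):
t=0.200: state=(2.427, 2.690, 5.852)
t=0.400: state=(3.193, 3.731, 4.856)
t=0.600: state=(4.510, 5.215, 5.639)
t=0.800: state=(5.487, 5.614, 7.818)
t=1.000: state=(4.914, 4.341, 8.731)
t=1.200: state=(3.859, 3.488, 7.705)
t=1.400: state=(3.562, 3.622, 6.526)
t=1.600: state=(3.979, 4.299, 6.172)
t=1.800: state=(4.638, 4.916, 6.811)
t=2.000: state=(4.877, 4.816, 7.727)
t=2.200: state=(4.496, 4.237, 7.864)
t=2.400: state=(4.071, 3.942, 7.313)
t=2.600: state=(4.024, 4.097, 6.816)
t=2.800: state=(4.288, 4.452, 6.800)
t=3.000: state=(4.559, 4.640, 7.191)
t=3.200: state=(4.564, 4.494, 7.521)
t=3.235: state=(4.536, 4.448, 7.540)
largest grid value and its neighbours: y(0.735)=5.71725, y(0.740)=5.71796, y(0.745)=5.71722
parabola through these three points peaks at t≈0.740 with y≈5.71796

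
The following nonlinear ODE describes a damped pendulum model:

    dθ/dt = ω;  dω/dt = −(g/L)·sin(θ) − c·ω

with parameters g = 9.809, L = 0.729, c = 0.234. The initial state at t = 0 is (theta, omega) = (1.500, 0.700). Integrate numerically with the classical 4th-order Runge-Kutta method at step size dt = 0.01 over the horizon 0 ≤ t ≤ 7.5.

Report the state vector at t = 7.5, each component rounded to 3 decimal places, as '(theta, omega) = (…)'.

t=0.000: state=(1.500, 0.700)
step 1 (dt=0.01): k1=(0.700, -13.586), k2=(0.632, -13.573), k3=(0.632, -13.573), k4=(0.564, -13.560); state += dt/6·(k1+2k2+2k3+k4)
t=0.010: state=(1.506, 0.564)
t=0.020: state=(1.511, 0.429)
t=0.030: state=(1.515, 0.294)
continuing one RK4 step at a time; state shown every 25 steps (Δt=0.25):
t=0.250: state=(1.259, -2.573)
t=0.500: state=(0.299, -4.724)
t=0.750: state=(-0.811, -3.578)
t=1.000: state=(-1.326, -0.444)
t=1.250: state=(-1.038, 2.666)
t=1.500: state=(-0.111, 4.306)
t=1.750: state=(0.841, 2.833)
t=2.000: state=(1.179, -0.188)
t=2.250: state=(0.767, -2.957)
t=2.500: state=(-0.139, -3.806)
t=2.750: state=(-0.894, -1.893)
t=3.000: state=(-1.008, 0.982)
t=3.250: state=(-0.457, 3.186)
t=3.500: state=(0.387, 3.095)
t=3.750: state=(0.906, 0.846)
t=4.000: state=(0.783, -1.756)
t=4.250: state=(0.128, -3.143)
t=4.500: state=(-0.583, -2.168)
t=4.750: state=(-0.839, 0.205)
t=5.000: state=(-0.502, 2.321)
t=5.250: state=(0.176, 2.726)
t=5.500: state=(0.686, 1.113)
t=5.750: state=(0.681, -1.130)
t=6.000: state=(0.193, -2.513)
t=6.250: state=(-0.410, -1.976)
t=6.500: state=(-0.678, -0.063)
t=6.750: state=(-0.447, 1.782)
t=7.000: state=(0.097, 2.267)
t=7.250: state=(0.538, 1.039)
t=7.500: state=(0.563, -0.838)

(theta, omega) = (0.563, -0.838)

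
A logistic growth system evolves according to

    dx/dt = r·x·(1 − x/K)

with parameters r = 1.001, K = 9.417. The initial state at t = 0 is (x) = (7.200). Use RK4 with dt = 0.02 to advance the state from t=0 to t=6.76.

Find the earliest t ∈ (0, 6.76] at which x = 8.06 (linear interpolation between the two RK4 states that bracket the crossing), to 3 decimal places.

t=0.000: state=(7.200)
step 1 (dt=0.02): k1=(1.697), k2=(1.688), k3=(1.688), k4=(1.679); state += dt/6·(k1+2k2+2k3+k4)
t=0.020: state=(7.234)
t=0.040: state=(7.267)
t=0.060: state=(7.300)
continuing one RK4 step at a time; state shown every 25 steps (Δt=0.5):
t=0.500: state=(7.936)
t=0.600: state=(8.056)
next step: t=0.620: state=(8.080) — x has crossed 8.06
linear interpolation between t=0.600 (8.05638) and t=0.620 (8.07952) → t≈0.603

t = 0.603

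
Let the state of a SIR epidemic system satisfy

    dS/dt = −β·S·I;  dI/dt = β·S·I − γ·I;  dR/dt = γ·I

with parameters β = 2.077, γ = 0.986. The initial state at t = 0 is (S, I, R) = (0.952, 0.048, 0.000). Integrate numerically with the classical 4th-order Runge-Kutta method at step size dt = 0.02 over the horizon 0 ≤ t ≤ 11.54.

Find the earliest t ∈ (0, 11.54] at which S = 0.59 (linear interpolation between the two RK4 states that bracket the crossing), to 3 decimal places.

t = 2.008

t=0.000: state=(0.952, 0.048, 0.000)
step 1 (dt=0.02): k1=(-0.095, 0.048, 0.047), k2=(-0.096, 0.048, 0.048), k3=(-0.096, 0.048, 0.048), k4=(-0.097, 0.048, 0.048); state += dt/6·(k1+2k2+2k3+k4)
t=0.020: state=(0.950, 0.049, 0.001)
t=0.040: state=(0.948, 0.050, 0.002)
t=0.060: state=(0.946, 0.051, 0.003)
continuing one RK4 step at a time; state shown every 25 steps (Δt=0.5):
t=0.500: state=(0.893, 0.077, 0.030)
t=1.000: state=(0.810, 0.113, 0.077)
t=1.500: state=(0.705, 0.152, 0.143)
t=2.000: state=(0.592, 0.183, 0.226)
next step: t=2.020: state=(0.587, 0.183, 0.229) — S has crossed 0.59
linear interpolation between t=2.000 (0.59176) and t=2.020 (0.58728) → t≈2.008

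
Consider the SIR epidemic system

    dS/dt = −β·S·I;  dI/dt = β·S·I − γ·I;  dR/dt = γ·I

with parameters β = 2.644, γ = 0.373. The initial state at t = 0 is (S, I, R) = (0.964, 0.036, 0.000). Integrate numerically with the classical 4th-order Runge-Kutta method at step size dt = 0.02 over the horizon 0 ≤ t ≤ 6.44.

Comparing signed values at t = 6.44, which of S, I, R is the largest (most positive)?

t=0.000: state=(0.964, 0.036, 0.000)
step 1 (dt=0.02): k1=(-0.092, 0.078, 0.013), k2=(-0.094, 0.080, 0.014), k3=(-0.094, 0.080, 0.014), k4=(-0.096, 0.082, 0.014); state += dt/6·(k1+2k2+2k3+k4)
t=0.020: state=(0.962, 0.038, 0.000)
t=0.040: state=(0.960, 0.039, 0.001)
t=0.060: state=(0.958, 0.041, 0.001)
continuing one RK4 step at a time; state shown every 25 steps (Δt=0.5):
t=0.500: state=(0.886, 0.102, 0.012)
t=1.000: state=(0.710, 0.247, 0.043)
t=1.500: state=(0.450, 0.443, 0.107)
t=2.000: state=(0.228, 0.569, 0.204)
t=2.500: state=(0.105, 0.582, 0.312)
t=3.000: state=(0.050, 0.533, 0.417)
t=3.500: state=(0.026, 0.464, 0.510)
t=4.000: state=(0.015, 0.395, 0.590)
t=4.500: state=(0.009, 0.333, 0.658)
t=5.000: state=(0.006, 0.279, 0.715)
t=5.500: state=(0.004, 0.233, 0.762)
t=6.000: state=(0.003, 0.194, 0.802)
t=6.440: state=(0.003, 0.166, 0.832)
compare at T: S=0.003, I=0.166, R=0.832

largest component: R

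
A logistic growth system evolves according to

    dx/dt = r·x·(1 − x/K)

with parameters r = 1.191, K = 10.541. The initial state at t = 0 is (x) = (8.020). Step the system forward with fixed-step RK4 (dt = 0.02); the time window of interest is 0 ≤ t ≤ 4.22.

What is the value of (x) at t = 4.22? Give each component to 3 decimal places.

(x) = (10.519)

t=0.000: state=(8.020)
step 1 (dt=0.02): k1=(2.284), k2=(2.270), k3=(2.270), k4=(2.256); state += dt/6·(k1+2k2+2k3+k4)
t=0.020: state=(8.065)
t=0.040: state=(8.110)
t=0.060: state=(8.155)
continuing one RK4 step at a time; state shown every 10 steps (Δt=0.2):
t=0.200: state=(8.448)
t=0.400: state=(8.819)
t=0.600: state=(9.136)
t=0.800: state=(9.401)
t=1.000: state=(9.622)
t=1.200: state=(9.803)
t=1.400: state=(9.951)
t=1.600: state=(10.070)
t=1.800: state=(10.166)
t=2.000: state=(10.244)
t=2.200: state=(10.305)
t=2.400: state=(10.354)
t=2.600: state=(10.393)
t=2.800: state=(10.424)
t=3.000: state=(10.449)
t=3.200: state=(10.468)
t=3.400: state=(10.484)
t=3.600: state=(10.496)
t=3.800: state=(10.505)
t=4.000: state=(10.513)
t=4.200: state=(10.519)
t=4.220: state=(10.519)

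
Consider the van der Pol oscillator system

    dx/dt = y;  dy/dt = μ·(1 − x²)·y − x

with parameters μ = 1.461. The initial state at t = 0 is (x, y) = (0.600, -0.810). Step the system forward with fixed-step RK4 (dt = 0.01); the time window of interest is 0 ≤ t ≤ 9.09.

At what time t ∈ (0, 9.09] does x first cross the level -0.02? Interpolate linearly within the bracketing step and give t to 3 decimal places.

t = 0.500

t=0.000: state=(0.600, -0.810)
step 1 (dt=0.01): k1=(-0.810, -1.357), k2=(-0.817, -1.365), k3=(-0.817, -1.366), k4=(-0.824, -1.374); state += dt/6·(k1+2k2+2k3+k4)
t=0.010: state=(0.592, -0.824)
t=0.020: state=(0.584, -0.837)
t=0.030: state=(0.575, -0.851)
continuing one RK4 step at a time; state shown every 50 steps (Δt=0.5):
t=0.500: state=(-0.020, -1.775)
next step: t=0.510: state=(-0.037, -1.801) — x has crossed -0.02
linear interpolation between t=0.500 (-0.01961) and t=0.510 (-0.03749) → t≈0.500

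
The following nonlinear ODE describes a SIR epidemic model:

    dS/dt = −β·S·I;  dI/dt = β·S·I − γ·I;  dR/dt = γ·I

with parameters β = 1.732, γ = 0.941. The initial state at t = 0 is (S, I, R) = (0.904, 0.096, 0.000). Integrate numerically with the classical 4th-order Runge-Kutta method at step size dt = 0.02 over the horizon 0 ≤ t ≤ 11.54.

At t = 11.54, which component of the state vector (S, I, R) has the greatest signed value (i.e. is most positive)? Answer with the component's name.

largest component: R

t=0.000: state=(0.904, 0.096, 0.000)
step 1 (dt=0.02): k1=(-0.150, 0.060, 0.090), k2=(-0.151, 0.060, 0.091), k3=(-0.151, 0.060, 0.091), k4=(-0.152, 0.060, 0.091); state += dt/6·(k1+2k2+2k3+k4)
t=0.020: state=(0.901, 0.097, 0.002)
t=0.040: state=(0.898, 0.098, 0.004)
t=0.060: state=(0.895, 0.100, 0.006)
continuing one RK4 step at a time; state shown every 25 steps (Δt=0.5):
t=0.500: state=(0.821, 0.127, 0.052)
t=1.000: state=(0.726, 0.155, 0.119)
t=1.500: state=(0.630, 0.174, 0.197)
t=2.000: state=(0.540, 0.180, 0.280)
t=2.500: state=(0.463, 0.173, 0.364)
t=3.000: state=(0.401, 0.157, 0.442)
t=3.500: state=(0.353, 0.136, 0.511)
t=4.000: state=(0.317, 0.113, 0.570)
t=4.500: state=(0.290, 0.092, 0.618)
t=5.000: state=(0.270, 0.073, 0.657)
t=5.500: state=(0.255, 0.057, 0.688)
t=6.000: state=(0.244, 0.045, 0.711)
t=6.500: state=(0.236, 0.034, 0.730)
t=7.000: state=(0.230, 0.026, 0.744)
t=7.500: state=(0.225, 0.020, 0.755)
t=8.000: state=(0.222, 0.015, 0.763)
t=8.500: state=(0.219, 0.011, 0.769)
t=9.000: state=(0.218, 0.009, 0.774)
t=9.500: state=(0.216, 0.006, 0.777)
t=10.000: state=(0.215, 0.005, 0.780)
t=10.500: state=(0.214, 0.004, 0.782)
t=11.000: state=(0.214, 0.003, 0.784)
t=11.500: state=(0.213, 0.002, 0.785)
t=11.540: state=(0.213, 0.002, 0.785)
compare at T: S=0.213, I=0.002, R=0.785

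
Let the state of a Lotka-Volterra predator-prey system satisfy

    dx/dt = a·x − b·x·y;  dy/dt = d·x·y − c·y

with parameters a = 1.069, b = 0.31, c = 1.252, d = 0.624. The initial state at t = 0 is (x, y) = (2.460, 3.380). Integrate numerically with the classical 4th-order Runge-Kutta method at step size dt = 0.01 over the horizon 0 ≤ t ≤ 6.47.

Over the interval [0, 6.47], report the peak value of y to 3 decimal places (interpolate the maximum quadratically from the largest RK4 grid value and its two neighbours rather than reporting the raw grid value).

t=0.000: state=(2.460, 3.380)
step 1 (dt=0.01): k1=(0.052, 0.957), k2=(0.049, 0.959), k3=(0.049, 0.959), k4=(0.045, 0.960); state += dt/6·(k1+2k2+2k3+k4)
t=0.010: state=(2.460, 3.390)
t=0.020: state=(2.461, 3.399)
t=0.030: state=(2.461, 3.409)
continuing one RK4 step at a time; state shown every 25 steps (Δt=0.25):
t=0.250: state=(2.450, 3.627)
t=0.500: state=(2.393, 3.872)
t=0.750: state=(2.296, 4.083)
t=1.000: state=(2.172, 4.232)
t=1.250: state=(2.038, 4.298)
t=1.500: state=(1.909, 4.275)
t=1.750: state=(1.796, 4.172)
t=2.000: state=(1.709, 4.009)
t=2.250: state=(1.649, 3.808)
t=2.500: state=(1.617, 3.591)
t=2.750: state=(1.612, 3.377)
t=3.000: state=(1.634, 3.180)
t=3.250: state=(1.680, 3.010)
t=3.500: state=(1.747, 2.875)
t=3.750: state=(1.834, 2.779)
t=4.000: state=(1.936, 2.727)
t=4.250: state=(2.049, 2.721)
t=4.500: state=(2.165, 2.763)
t=4.750: state=(2.275, 2.857)
t=5.000: state=(2.369, 3.003)
t=5.250: state=(2.435, 3.195)
t=5.500: state=(2.462, 3.425)
t=5.750: state=(2.443, 3.674)
t=6.000: state=(2.377, 3.915)
t=6.250: state=(2.274, 4.117)
t=6.470: state=(2.163, 4.239)
largest grid value and its neighbours: y(1.300)=4.30019, y(1.310)=4.30024, y(1.320)=4.30015
parabola through these three points peaks at t≈1.309 with y≈4.30024

max y = 4.300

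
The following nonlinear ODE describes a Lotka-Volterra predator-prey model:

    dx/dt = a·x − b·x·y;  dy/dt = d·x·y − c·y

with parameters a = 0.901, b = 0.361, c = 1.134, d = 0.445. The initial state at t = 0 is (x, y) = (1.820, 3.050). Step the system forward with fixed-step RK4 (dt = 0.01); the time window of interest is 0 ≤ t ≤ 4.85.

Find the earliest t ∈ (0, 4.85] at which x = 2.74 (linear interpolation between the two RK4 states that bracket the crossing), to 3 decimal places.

t = 2.635

t=0.000: state=(1.820, 3.050)
step 1 (dt=0.01): k1=(-0.364, -0.989), k2=(-0.360, -0.989), k3=(-0.360, -0.989), k4=(-0.357, -0.990); state += dt/6·(k1+2k2+2k3+k4)
t=0.010: state=(1.816, 3.040)
t=0.020: state=(1.813, 3.030)
t=0.030: state=(1.809, 3.020)
continuing one RK4 step at a time; state shown every 20 steps (Δt=0.2):
t=0.200: state=(1.761, 2.851)
t=0.400: state=(1.729, 2.653)
t=0.600: state=(1.721, 2.465)
t=0.800: state=(1.736, 2.292)
t=1.000: state=(1.772, 2.135)
t=1.200: state=(1.828, 1.997)
t=1.400: state=(1.903, 1.879)
t=1.600: state=(1.997, 1.782)
t=1.800: state=(2.109, 1.704)
t=2.000: state=(2.238, 1.648)
t=2.200: state=(2.383, 1.614)
t=2.400: state=(2.541, 1.601)
t=2.600: state=(2.710, 1.612)
t=2.630: state=(2.736, 1.616)
next step: t=2.640: state=(2.744, 1.617) — x has crossed 2.74
linear interpolation between t=2.630 (2.73562) and t=2.640 (2.74432) → t≈2.635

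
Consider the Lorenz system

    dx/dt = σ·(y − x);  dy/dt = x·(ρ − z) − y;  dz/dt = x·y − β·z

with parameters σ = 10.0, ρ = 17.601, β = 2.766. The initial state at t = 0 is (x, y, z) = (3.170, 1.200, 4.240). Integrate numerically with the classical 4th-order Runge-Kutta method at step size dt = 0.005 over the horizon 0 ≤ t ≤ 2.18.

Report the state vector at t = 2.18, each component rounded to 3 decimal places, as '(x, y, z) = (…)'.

(x, y, z) = (-0.767, -1.194, 7.449)

t=0.000: state=(3.170, 1.200, 4.240)
step 1 (dt=0.005): k1=(-19.700, 41.154, -7.924), k2=(-18.179, 40.455, -7.607), k3=(-18.234, 40.505, -7.610), k4=(-16.763, 39.851, -7.304); state += dt/6·(k1+2k2+2k3+k4)
t=0.005: state=(3.079, 1.402, 4.202)
t=0.010: state=(3.002, 1.599, 4.167)
t=0.015: state=(2.938, 1.790, 4.135)
continuing one RK4 step at a time; state shown every 20 steps (Δt=0.1):
t=0.100: state=(3.279, 4.881, 4.025)
t=0.200: state=(6.014, 9.859, 6.040)
t=0.300: state=(10.532, 15.009, 14.091)
t=0.400: state=(12.372, 10.439, 25.090)
t=0.500: state=(7.581, 1.607, 24.091)
t=0.600: state=(2.811, -0.429, 18.396)
t=0.700: state=(0.822, -0.211, 13.899)
t=0.800: state=(0.270, 0.043, 10.537)
t=0.900: state=(0.187, 0.204, 7.993)
t=1.000: state=(0.267, 0.406, 6.067)
t=1.100: state=(0.483, 0.795, 4.621)
t=1.200: state=(0.949, 1.614, 3.578)
t=1.300: state=(1.945, 3.367, 3.024)
t=1.400: state=(4.053, 7.004, 3.641)
t=1.500: state=(8.067, 13.056, 8.184)
t=1.600: state=(12.589, 15.121, 20.303)
t=1.700: state=(10.772, 5.112, 26.717)
t=1.800: state=(4.656, -0.536, 21.437)
t=1.900: state=(1.157, -0.873, 16.070)
t=2.000: state=(-0.041, -0.677, 12.158)
t=2.100: state=(-0.474, -0.812, 9.238)
t=2.180: state=(-0.767, -1.194, 7.449)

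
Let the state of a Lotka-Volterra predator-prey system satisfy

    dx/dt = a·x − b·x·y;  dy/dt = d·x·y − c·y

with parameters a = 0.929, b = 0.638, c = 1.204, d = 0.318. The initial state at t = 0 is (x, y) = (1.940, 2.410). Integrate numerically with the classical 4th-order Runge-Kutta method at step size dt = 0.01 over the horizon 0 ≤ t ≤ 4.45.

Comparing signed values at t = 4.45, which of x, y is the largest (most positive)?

t=0.000: state=(1.940, 2.410)
step 1 (dt=0.01): k1=(-1.181, -1.415), k2=(-1.168, -1.415), k3=(-1.168, -1.415), k4=(-1.156, -1.415); state += dt/6·(k1+2k2+2k3+k4)
t=0.010: state=(1.928, 2.396)
t=0.020: state=(1.917, 2.382)
t=0.030: state=(1.906, 2.368)
continuing one RK4 step at a time; state shown every 20 steps (Δt=0.2):
t=0.200: state=(1.749, 2.129)
t=0.400: state=(1.633, 1.863)
t=0.600: state=(1.575, 1.621)
t=0.800: state=(1.564, 1.407)
t=1.000: state=(1.593, 1.223)
t=1.200: state=(1.658, 1.066)
t=1.400: state=(1.758, 0.933)
t=1.600: state=(1.892, 0.824)
t=1.800: state=(2.064, 0.734)
t=2.000: state=(2.274, 0.662)
t=2.200: state=(2.525, 0.606)
t=2.400: state=(2.822, 0.565)
t=2.600: state=(3.169, 0.537)
t=2.800: state=(3.567, 0.523)
t=3.000: state=(4.018, 0.523)
t=3.200: state=(4.523, 0.539)
t=3.400: state=(5.074, 0.575)
t=3.600: state=(5.658, 0.635)
t=3.800: state=(6.248, 0.729)
t=4.000: state=(6.798, 0.868)
t=4.200: state=(7.241, 1.067)
t=4.400: state=(7.484, 1.341)
t=4.450: state=(7.502, 1.423)
compare at T: x=7.502, y=1.423

largest component: x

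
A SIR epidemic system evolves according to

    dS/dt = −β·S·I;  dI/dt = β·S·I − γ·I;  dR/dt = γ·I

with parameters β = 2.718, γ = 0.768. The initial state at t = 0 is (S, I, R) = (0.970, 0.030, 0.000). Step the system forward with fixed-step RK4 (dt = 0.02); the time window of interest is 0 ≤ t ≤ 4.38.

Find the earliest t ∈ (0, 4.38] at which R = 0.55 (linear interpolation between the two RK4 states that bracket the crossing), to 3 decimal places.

t = 3.040

t=0.000: state=(0.970, 0.030, 0.000)
step 1 (dt=0.02): k1=(-0.079, 0.056, 0.023), k2=(-0.081, 0.057, 0.023), k3=(-0.081, 0.057, 0.023), k4=(-0.082, 0.058, 0.024); state += dt/6·(k1+2k2+2k3+k4)
t=0.020: state=(0.968, 0.031, 0.000)
t=0.040: state=(0.967, 0.032, 0.001)
t=0.060: state=(0.965, 0.034, 0.001)
continuing one RK4 step at a time; state shown every 10 steps (Δt=0.2):
t=0.200: state=(0.951, 0.043, 0.006)
t=0.400: state=(0.924, 0.062, 0.014)
t=0.600: state=(0.888, 0.087, 0.025)
t=0.800: state=(0.840, 0.119, 0.041)
t=1.000: state=(0.779, 0.159, 0.062)
t=1.200: state=(0.706, 0.204, 0.090)
t=1.400: state=(0.623, 0.252, 0.125)
t=1.600: state=(0.537, 0.296, 0.167)
t=1.800: state=(0.453, 0.332, 0.215)
t=2.000: state=(0.375, 0.356, 0.268)
t=2.200: state=(0.308, 0.368, 0.324)
t=2.400: state=(0.252, 0.367, 0.381)
t=2.600: state=(0.207, 0.357, 0.436)
t=2.800: state=(0.171, 0.339, 0.490)
t=3.000: state=(0.143, 0.316, 0.540)
t=3.040: state=(0.139, 0.312, 0.550)
next step: t=3.060: state=(0.136, 0.309, 0.555) — R has crossed 0.55
linear interpolation between t=3.040 (0.54996) and t=3.060 (0.55473) → t≈3.040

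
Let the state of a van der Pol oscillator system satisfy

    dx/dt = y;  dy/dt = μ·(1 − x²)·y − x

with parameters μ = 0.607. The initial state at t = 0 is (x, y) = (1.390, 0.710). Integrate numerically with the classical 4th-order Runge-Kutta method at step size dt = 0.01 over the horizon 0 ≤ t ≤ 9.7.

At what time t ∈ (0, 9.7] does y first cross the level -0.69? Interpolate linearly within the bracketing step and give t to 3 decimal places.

t = 0.975

t=0.000: state=(1.390, 0.710)
step 1 (dt=0.01): k1=(0.710, -1.792), k2=(0.701, -1.794), k3=(0.701, -1.794), k4=(0.692, -1.797); state += dt/6·(k1+2k2+2k3+k4)
t=0.010: state=(1.397, 0.692)
t=0.020: state=(1.404, 0.674)
t=0.030: state=(1.410, 0.656)
continuing one RK4 step at a time; state shown every 50 steps (Δt=0.5):
t=0.500: state=(1.526, -0.130)
t=0.970: state=(1.327, -0.685)
next step: t=0.980: state=(1.320, -0.695) — y has crossed -0.69
linear interpolation between t=0.970 (-0.68522) and t=0.980 (-0.69531) → t≈0.975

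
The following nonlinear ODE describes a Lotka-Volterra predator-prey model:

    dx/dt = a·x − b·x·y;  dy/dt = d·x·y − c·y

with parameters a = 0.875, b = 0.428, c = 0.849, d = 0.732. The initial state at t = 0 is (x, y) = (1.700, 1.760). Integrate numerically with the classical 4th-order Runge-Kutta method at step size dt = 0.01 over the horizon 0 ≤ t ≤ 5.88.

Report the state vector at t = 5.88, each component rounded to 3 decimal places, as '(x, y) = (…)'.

(x, y) = (1.142, 1.290)

t=0.000: state=(1.700, 1.760)
step 1 (dt=0.01): k1=(0.207, 0.696), k2=(0.205, 0.699), k3=(0.205, 0.699), k4=(0.202, 0.701); state += dt/6·(k1+2k2+2k3+k4)
t=0.010: state=(1.702, 1.767)
t=0.020: state=(1.704, 1.774)
t=0.030: state=(1.706, 1.781)
continuing one RK4 step at a time; state shown every 20 steps (Δt=0.2):
t=0.200: state=(1.731, 1.910)
t=0.400: state=(1.739, 2.078)
t=0.600: state=(1.720, 2.260)
t=0.800: state=(1.676, 2.446)
t=1.000: state=(1.607, 2.625)
t=1.200: state=(1.518, 2.785)
t=1.400: state=(1.417, 2.913)
t=1.600: state=(1.310, 3.001)
t=1.800: state=(1.204, 3.044)
t=2.000: state=(1.105, 3.041)
t=2.200: state=(1.016, 2.997)
t=2.400: state=(0.940, 2.918)
t=2.600: state=(0.876, 2.812)
t=2.800: state=(0.824, 2.687)
t=3.000: state=(0.785, 2.550)
t=3.200: state=(0.756, 2.409)
t=3.400: state=(0.737, 2.267)
t=3.600: state=(0.728, 2.129)
t=3.800: state=(0.727, 1.999)
t=4.000: state=(0.733, 1.877)
t=4.200: state=(0.748, 1.765)
t=4.400: state=(0.769, 1.664)
t=4.600: state=(0.798, 1.574)
t=4.800: state=(0.833, 1.497)
t=5.000: state=(0.876, 1.431)
t=5.200: state=(0.925, 1.378)
t=5.400: state=(0.981, 1.337)
t=5.600: state=(1.044, 1.308)
t=5.800: state=(1.113, 1.292)
t=5.880: state=(1.142, 1.290)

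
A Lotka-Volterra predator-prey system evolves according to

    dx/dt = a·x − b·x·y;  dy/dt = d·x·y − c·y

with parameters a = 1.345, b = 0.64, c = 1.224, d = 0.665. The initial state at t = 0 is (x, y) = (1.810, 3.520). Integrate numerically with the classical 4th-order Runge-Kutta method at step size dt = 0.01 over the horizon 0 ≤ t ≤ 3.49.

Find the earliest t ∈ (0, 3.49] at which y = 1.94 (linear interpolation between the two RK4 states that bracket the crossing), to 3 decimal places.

t = 1.369

t=0.000: state=(1.810, 3.520)
step 1 (dt=0.01): k1=(-1.643, -0.072), k2=(-1.635, -0.091), k3=(-1.635, -0.091), k4=(-1.627, -0.110); state += dt/6·(k1+2k2+2k3+k4)
t=0.010: state=(1.794, 3.519)
t=0.020: state=(1.777, 3.518)
t=0.030: state=(1.761, 3.516)
continuing one RK4 step at a time; state shown every 20 steps (Δt=0.2):
t=0.200: state=(1.516, 3.435)
t=0.400: state=(1.293, 3.239)
t=0.600: state=(1.136, 2.978)
t=0.800: state=(1.034, 2.692)
t=1.000: state=(0.976, 2.408)
t=1.200: state=(0.955, 2.142)
t=1.360: state=(0.961, 1.950)
next step: t=1.370: state=(0.962, 1.939) — y has crossed 1.94
linear interpolation between t=1.360 (1.95005) and t=1.370 (1.93868) → t≈1.369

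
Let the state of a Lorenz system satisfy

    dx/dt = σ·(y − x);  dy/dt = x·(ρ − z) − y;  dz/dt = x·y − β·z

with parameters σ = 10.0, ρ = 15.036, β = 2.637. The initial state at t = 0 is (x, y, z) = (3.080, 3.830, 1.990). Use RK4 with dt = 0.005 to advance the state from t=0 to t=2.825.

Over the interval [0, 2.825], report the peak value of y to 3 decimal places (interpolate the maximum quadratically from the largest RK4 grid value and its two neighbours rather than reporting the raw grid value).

t=0.000: state=(3.080, 3.830, 1.990)
step 1 (dt=0.005): k1=(7.500, 36.352, 6.549), k2=(8.221, 36.455, 6.859), k3=(8.206, 36.476, 6.865), k4=(8.913, 36.597, 7.185); state += dt/6·(k1+2k2+2k3+k4)
t=0.005: state=(3.121, 4.012, 2.024)
t=0.010: state=(3.169, 4.196, 2.062)
t=0.015: state=(3.224, 4.382, 2.103)
continuing one RK4 step at a time; state shown every 20 steps (Δt=0.1):
t=0.100: state=(5.027, 8.030, 3.621)
t=0.200: state=(8.791, 12.934, 9.390)
t=0.300: state=(11.599, 11.942, 19.565)
t=0.400: state=(8.819, 3.811, 22.398)
t=0.500: state=(3.992, 0.098, 18.094)
t=0.600: state=(1.357, -0.190, 13.870)
t=0.700: state=(0.459, 0.027, 10.648)
t=0.800: state=(0.250, 0.195, 8.183)
t=0.900: state=(0.274, 0.364, 6.292)
t=1.000: state=(0.423, 0.639, 4.849)
t=1.100: state=(0.732, 1.157, 3.770)
t=1.200: state=(1.338, 2.168, 3.046)
t=1.300: state=(2.518, 4.128, 2.869)
t=1.400: state=(4.743, 7.665, 4.089)
t=1.500: state=(8.308, 12.250, 9.049)
t=1.600: state=(11.230, 12.119, 18.432)
t=1.700: state=(9.169, 4.758, 22.146)
t=1.800: state=(4.579, 0.640, 18.417)
t=1.900: state=(1.825, 0.154, 14.221)
t=2.000: state=(0.857, 0.413, 10.953)
t=2.100: state=(0.696, 0.749, 8.451)
t=2.200: state=(0.897, 1.240, 6.560)
t=2.300: state=(1.408, 2.115, 5.207)
t=2.400: state=(2.399, 3.735, 4.486)
t=2.500: state=(4.220, 6.596, 4.949)
t=2.600: state=(7.176, 10.589, 8.204)
t=2.700: state=(10.226, 12.185, 15.640)
t=2.800: state=(9.833, 7.056, 21.138)
t=2.825: state=(9.030, 5.440, 21.215)
largest grid value and its neighbours: y(0.240)=13.80039, y(0.245)=13.80408, y(0.250)=13.78025
parabola through these three points peaks at t≈0.243 with y≈13.80592

max y = 13.806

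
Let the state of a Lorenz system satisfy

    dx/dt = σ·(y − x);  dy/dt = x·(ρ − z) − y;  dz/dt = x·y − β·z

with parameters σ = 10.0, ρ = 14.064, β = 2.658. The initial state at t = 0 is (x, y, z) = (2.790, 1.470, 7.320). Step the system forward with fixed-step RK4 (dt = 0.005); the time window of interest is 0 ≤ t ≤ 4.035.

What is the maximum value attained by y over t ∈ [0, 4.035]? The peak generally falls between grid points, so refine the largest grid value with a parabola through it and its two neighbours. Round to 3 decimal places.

max y = 10.662

t=0.000: state=(2.790, 1.470, 7.320)
step 1 (dt=0.005): k1=(-13.200, 17.346, -15.355), k2=(-12.436, 17.186, -15.182), k3=(-12.459, 17.198, -15.182), k4=(-11.717, 17.047, -15.011); state += dt/6·(k1+2k2+2k3+k4)
t=0.005: state=(2.728, 1.556, 7.244)
t=0.010: state=(2.673, 1.641, 7.170)
t=0.015: state=(2.624, 1.724, 7.097)
continuing one RK4 step at a time; state shown every 40 steps (Δt=0.2):
t=0.200: state=(3.621, 5.165, 5.805)
t=0.400: state=(8.145, 10.495, 11.299)
t=0.600: state=(7.808, 5.048, 18.454)
t=0.800: state=(3.155, 2.009, 13.095)
t=1.000: state=(2.765, 3.300, 8.749)
t=1.200: state=(5.059, 6.814, 8.209)
t=1.400: state=(8.444, 9.170, 14.486)
t=1.600: state=(6.177, 4.077, 16.400)
t=1.800: state=(3.540, 3.152, 11.868)
t=2.000: state=(4.188, 5.126, 9.308)
t=2.200: state=(6.816, 8.193, 11.482)
t=2.400: state=(7.502, 6.528, 15.996)
t=2.600: state=(4.855, 3.830, 13.934)
t=2.800: state=(4.229, 4.564, 10.866)
t=3.000: state=(5.802, 6.887, 10.880)
t=3.200: state=(7.325, 7.370, 14.354)
t=3.400: state=(5.906, 4.869, 14.736)
t=3.600: state=(4.643, 4.533, 12.170)
t=3.800: state=(5.346, 6.058, 11.168)
t=4.000: state=(6.770, 7.211, 13.153)
t=4.035: state=(6.888, 7.121, 13.623)
largest grid value and its neighbours: y(0.420)=10.65053, y(0.425)=10.66101, y(0.430)=10.65935
parabola through these three points peaks at t≈0.427 with y≈10.66181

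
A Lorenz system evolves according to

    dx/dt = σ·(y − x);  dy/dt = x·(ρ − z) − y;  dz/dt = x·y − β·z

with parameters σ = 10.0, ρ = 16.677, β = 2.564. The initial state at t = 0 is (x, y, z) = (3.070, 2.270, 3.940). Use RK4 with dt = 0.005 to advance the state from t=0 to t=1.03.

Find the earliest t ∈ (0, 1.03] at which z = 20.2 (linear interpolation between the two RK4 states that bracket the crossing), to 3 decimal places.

t = 0.334

t=0.000: state=(3.070, 2.270, 3.940)
step 1 (dt=0.005): k1=(-8.000, 36.833, -3.133), k2=(-6.879, 36.510, -2.878), k3=(-6.915, 36.544, -2.875), k4=(-5.827, 36.253, -2.620); state += dt/6·(k1+2k2+2k3+k4)
t=0.005: state=(3.035, 2.453, 3.926)
t=0.010: state=(3.011, 2.633, 3.914)
t=0.015: state=(2.997, 2.811, 3.905)
continuing one RK4 step at a time; state shown every 10 steps (Δt=0.05):
t=0.050: state=(3.135, 4.048, 3.919)
t=0.100: state=(3.896, 5.985, 4.271)
t=0.150: state=(5.202, 8.322, 5.284)
t=0.200: state=(6.993, 10.987, 7.426)
t=0.250: state=(9.098, 13.361, 11.190)
t=0.300: state=(11.013, 14.102, 16.474)
t=0.330: state=(11.713, 13.181, 19.776)
next step: t=0.335: state=(11.778, 12.919, 20.286) — z has crossed 20.2
linear interpolation between t=0.330 (19.77598) and t=0.335 (20.28577) → t≈0.334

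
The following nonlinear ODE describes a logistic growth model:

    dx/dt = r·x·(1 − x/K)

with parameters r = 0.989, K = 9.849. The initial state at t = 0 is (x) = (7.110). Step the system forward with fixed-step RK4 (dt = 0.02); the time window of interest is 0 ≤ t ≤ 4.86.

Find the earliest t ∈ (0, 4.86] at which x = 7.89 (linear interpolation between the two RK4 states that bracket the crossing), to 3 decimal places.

t = 0.444

t=0.000: state=(7.110)
step 1 (dt=0.02): k1=(1.956), k2=(1.947), k3=(1.947), k4=(1.938); state += dt/6·(k1+2k2+2k3+k4)
t=0.020: state=(7.149)
t=0.040: state=(7.188)
t=0.060: state=(7.226)
continuing one RK4 step at a time; state shown every 10 steps (Δt=0.2):
t=0.200: state=(7.483)
t=0.400: state=(7.821)
t=0.440: state=(7.884)
next step: t=0.460: state=(7.915) — x has crossed 7.89
linear interpolation between t=0.440 (7.88357) and t=0.460 (7.91450) → t≈0.444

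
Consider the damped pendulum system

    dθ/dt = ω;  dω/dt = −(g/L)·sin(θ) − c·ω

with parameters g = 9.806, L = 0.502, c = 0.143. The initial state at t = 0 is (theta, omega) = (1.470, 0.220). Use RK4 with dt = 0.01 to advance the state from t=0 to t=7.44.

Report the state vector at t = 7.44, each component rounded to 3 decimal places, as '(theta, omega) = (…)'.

t=0.000: state=(1.470, 0.220)
step 1 (dt=0.01): k1=(0.220, -19.466), k2=(0.123, -19.454), k3=(0.123, -19.453), k4=(0.025, -19.441); state += dt/6·(k1+2k2+2k3+k4)
t=0.010: state=(1.471, 0.025)
t=0.020: state=(1.471, -0.169)
t=0.030: state=(1.468, -0.363)
continuing one RK4 step at a time; state shown every 25 steps (Δt=0.25):
t=0.250: state=(0.934, -4.346)
t=0.500: state=(-0.415, -5.414)
t=0.750: state=(-1.324, -1.437)
t=1.000: state=(-1.090, 3.226)
t=1.250: state=(0.097, 5.437)
t=1.500: state=(1.148, 2.321)
t=1.750: state=(1.147, -2.300)
t=2.000: state=(0.131, -5.169)
t=2.250: state=(-0.976, -2.905)
t=2.500: state=(-1.146, 1.578)
t=2.750: state=(-0.284, 4.795)
t=3.000: state=(0.827, 3.243)
t=3.250: state=(1.114, -1.041)
t=3.500: state=(0.376, -4.414)
t=3.750: state=(-0.706, -3.395)
t=4.000: state=(-1.066, 0.666)
t=4.250: state=(-0.425, 4.075)
t=4.500: state=(0.615, 3.416)
t=4.750: state=(1.013, -0.425)
t=5.000: state=(0.441, -3.792)
t=5.250: state=(-0.551, -3.347)
t=5.500: state=(-0.959, 0.295)
t=5.750: state=(-0.434, 3.565)
t=6.000: state=(0.509, 3.218)
t=6.250: state=(0.907, -0.255)
t=6.500: state=(0.410, -3.387)
t=6.750: state=(-0.485, -3.048)
t=7.000: state=(-0.857, 0.283)
t=7.250: state=(-0.374, 3.248)
t=7.440: state=(0.288, 3.313)

(theta, omega) = (0.288, 3.313)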